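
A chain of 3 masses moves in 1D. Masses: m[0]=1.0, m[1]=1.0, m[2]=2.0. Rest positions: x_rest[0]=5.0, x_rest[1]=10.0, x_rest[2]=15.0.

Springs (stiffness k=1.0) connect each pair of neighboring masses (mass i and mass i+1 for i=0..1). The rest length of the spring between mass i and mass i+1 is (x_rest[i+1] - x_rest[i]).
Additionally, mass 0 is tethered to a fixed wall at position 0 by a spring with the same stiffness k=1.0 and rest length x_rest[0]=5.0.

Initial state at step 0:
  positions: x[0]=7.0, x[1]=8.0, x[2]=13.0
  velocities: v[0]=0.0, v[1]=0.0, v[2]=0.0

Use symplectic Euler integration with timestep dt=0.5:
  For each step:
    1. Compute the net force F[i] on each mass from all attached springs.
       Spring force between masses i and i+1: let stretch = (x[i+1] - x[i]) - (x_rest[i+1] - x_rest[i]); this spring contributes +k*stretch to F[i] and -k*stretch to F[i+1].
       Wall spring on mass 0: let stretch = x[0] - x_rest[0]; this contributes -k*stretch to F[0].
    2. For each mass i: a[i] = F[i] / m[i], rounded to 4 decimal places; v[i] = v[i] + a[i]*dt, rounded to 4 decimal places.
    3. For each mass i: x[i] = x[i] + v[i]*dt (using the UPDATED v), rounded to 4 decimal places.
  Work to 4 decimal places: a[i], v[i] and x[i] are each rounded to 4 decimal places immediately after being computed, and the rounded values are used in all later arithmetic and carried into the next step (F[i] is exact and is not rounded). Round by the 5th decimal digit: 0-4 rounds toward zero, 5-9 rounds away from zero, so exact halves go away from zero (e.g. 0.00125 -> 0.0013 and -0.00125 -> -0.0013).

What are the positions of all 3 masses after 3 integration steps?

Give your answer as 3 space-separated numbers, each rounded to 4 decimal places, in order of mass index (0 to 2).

Answer: 2.2813 10.3438 13.5000

Derivation:
Step 0: x=[7.0000 8.0000 13.0000] v=[0.0000 0.0000 0.0000]
Step 1: x=[5.5000 9.0000 13.0000] v=[-3.0000 2.0000 0.0000]
Step 2: x=[3.5000 10.1250 13.1250] v=[-4.0000 2.2500 0.2500]
Step 3: x=[2.2813 10.3438 13.5000] v=[-2.4375 0.4375 0.7500]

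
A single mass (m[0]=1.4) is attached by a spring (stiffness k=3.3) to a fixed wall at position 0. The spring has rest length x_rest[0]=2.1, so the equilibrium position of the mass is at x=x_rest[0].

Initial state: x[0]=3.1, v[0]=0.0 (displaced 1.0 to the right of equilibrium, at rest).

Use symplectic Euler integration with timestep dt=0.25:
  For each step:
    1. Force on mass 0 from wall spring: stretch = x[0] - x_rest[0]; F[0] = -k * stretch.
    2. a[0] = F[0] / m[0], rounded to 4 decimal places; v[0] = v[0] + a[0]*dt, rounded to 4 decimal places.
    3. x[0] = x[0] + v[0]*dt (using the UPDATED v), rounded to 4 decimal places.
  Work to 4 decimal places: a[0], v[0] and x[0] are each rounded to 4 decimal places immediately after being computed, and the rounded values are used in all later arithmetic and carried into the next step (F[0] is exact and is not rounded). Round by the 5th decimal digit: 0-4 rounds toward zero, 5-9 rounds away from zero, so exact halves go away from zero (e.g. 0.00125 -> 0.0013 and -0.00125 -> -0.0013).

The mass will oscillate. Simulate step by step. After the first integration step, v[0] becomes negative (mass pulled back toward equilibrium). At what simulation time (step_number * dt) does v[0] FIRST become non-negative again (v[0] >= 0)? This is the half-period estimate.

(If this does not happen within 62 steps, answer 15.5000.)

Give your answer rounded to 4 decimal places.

Answer: 2.2500

Derivation:
Step 0: x=[3.1000] v=[0.0000]
Step 1: x=[2.9527] v=[-0.5893]
Step 2: x=[2.6798] v=[-1.0918]
Step 3: x=[2.3214] v=[-1.4335]
Step 4: x=[1.9304] v=[-1.5640]
Step 5: x=[1.5644] v=[-1.4641]
Step 6: x=[1.2773] v=[-1.1485]
Step 7: x=[1.1114] v=[-0.6637]
Step 8: x=[1.0911] v=[-0.0811]
Step 9: x=[1.2195] v=[0.5134]
First v>=0 after going negative at step 9, time=2.2500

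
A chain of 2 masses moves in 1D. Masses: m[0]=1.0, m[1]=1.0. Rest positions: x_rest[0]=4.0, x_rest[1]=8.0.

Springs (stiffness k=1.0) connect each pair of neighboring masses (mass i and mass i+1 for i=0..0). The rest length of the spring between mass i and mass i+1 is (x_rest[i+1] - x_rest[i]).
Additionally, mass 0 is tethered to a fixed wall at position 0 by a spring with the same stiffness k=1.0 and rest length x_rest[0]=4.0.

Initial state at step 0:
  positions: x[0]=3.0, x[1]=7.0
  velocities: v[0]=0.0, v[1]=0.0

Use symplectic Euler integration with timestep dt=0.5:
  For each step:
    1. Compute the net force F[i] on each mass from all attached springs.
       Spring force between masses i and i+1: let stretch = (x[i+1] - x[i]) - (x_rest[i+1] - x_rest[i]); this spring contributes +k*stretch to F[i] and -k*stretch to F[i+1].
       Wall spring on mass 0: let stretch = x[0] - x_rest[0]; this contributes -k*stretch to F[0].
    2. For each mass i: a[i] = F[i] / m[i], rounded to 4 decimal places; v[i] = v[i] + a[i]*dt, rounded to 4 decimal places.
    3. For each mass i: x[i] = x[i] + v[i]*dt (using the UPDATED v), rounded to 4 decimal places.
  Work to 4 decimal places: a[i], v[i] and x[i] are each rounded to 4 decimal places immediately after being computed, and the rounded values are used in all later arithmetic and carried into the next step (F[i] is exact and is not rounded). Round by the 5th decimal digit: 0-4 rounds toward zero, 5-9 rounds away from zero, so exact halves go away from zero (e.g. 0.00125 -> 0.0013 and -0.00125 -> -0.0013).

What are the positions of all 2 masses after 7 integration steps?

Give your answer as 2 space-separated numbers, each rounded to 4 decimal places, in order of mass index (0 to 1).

Answer: 4.2007 9.0001

Derivation:
Step 0: x=[3.0000 7.0000] v=[0.0000 0.0000]
Step 1: x=[3.2500 7.0000] v=[0.5000 0.0000]
Step 2: x=[3.6250 7.0625] v=[0.7500 0.1250]
Step 3: x=[3.9532 7.2657] v=[0.6563 0.4063]
Step 4: x=[4.1212 7.6408] v=[0.3360 0.7501]
Step 5: x=[4.1388 8.1360] v=[0.0352 0.9903]
Step 6: x=[4.1210 8.6319] v=[-0.0356 0.9917]
Step 7: x=[4.2007 9.0001] v=[0.1594 0.7363]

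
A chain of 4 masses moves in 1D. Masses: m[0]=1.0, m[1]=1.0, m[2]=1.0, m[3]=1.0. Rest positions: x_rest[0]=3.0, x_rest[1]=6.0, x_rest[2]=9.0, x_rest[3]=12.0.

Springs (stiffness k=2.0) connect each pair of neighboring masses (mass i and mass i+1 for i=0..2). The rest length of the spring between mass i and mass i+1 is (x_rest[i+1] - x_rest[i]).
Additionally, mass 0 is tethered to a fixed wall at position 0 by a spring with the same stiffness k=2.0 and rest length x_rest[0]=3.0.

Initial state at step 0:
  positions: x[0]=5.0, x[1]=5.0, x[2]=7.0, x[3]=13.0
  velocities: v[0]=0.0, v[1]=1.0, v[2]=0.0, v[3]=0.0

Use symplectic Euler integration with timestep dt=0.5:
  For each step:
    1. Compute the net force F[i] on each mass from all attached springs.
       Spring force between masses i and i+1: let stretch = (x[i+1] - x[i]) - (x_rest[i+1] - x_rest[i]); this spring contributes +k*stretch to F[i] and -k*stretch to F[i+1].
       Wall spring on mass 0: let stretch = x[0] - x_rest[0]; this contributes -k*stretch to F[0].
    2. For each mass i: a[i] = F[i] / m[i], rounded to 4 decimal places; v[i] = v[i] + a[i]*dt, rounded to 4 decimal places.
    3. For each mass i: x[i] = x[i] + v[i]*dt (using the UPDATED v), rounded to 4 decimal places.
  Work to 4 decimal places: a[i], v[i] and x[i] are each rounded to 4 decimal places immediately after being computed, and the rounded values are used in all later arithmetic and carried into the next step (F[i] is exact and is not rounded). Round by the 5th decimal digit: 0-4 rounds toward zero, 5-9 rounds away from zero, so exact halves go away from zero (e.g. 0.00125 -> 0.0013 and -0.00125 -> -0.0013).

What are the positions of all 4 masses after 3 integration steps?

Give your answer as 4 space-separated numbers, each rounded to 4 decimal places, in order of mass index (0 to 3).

Step 0: x=[5.0000 5.0000 7.0000 13.0000] v=[0.0000 1.0000 0.0000 0.0000]
Step 1: x=[2.5000 6.5000 9.0000 11.5000] v=[-5.0000 3.0000 4.0000 -3.0000]
Step 2: x=[0.7500 7.2500 11.0000 10.2500] v=[-3.5000 1.5000 4.0000 -2.5000]
Step 3: x=[1.8750 6.6250 10.7500 10.8750] v=[2.2500 -1.2500 -0.5000 1.2500]

Answer: 1.8750 6.6250 10.7500 10.8750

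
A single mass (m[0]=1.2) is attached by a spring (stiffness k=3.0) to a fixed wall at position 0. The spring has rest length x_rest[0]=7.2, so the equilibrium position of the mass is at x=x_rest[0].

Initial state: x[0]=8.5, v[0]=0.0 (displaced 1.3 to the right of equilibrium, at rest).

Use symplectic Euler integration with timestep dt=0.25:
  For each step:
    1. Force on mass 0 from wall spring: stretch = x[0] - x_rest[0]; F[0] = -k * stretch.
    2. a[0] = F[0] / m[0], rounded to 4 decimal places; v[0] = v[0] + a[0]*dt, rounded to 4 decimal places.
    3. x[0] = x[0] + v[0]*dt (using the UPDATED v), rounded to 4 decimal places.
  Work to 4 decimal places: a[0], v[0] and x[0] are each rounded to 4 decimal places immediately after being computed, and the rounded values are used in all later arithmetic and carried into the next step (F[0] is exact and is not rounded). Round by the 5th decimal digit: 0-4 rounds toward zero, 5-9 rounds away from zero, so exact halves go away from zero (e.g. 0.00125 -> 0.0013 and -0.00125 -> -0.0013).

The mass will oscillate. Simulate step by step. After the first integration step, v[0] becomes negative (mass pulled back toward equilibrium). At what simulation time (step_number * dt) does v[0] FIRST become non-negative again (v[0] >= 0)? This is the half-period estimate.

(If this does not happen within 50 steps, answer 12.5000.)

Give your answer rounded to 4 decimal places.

Answer: 2.0000

Derivation:
Step 0: x=[8.5000] v=[0.0000]
Step 1: x=[8.2969] v=[-0.8125]
Step 2: x=[7.9224] v=[-1.4981]
Step 3: x=[7.4350] v=[-1.9496]
Step 4: x=[6.9109] v=[-2.0965]
Step 5: x=[6.4320] v=[-1.9158]
Step 6: x=[6.0731] v=[-1.4358]
Step 7: x=[5.8902] v=[-0.7315]
Step 8: x=[5.9120] v=[0.0871]
First v>=0 after going negative at step 8, time=2.0000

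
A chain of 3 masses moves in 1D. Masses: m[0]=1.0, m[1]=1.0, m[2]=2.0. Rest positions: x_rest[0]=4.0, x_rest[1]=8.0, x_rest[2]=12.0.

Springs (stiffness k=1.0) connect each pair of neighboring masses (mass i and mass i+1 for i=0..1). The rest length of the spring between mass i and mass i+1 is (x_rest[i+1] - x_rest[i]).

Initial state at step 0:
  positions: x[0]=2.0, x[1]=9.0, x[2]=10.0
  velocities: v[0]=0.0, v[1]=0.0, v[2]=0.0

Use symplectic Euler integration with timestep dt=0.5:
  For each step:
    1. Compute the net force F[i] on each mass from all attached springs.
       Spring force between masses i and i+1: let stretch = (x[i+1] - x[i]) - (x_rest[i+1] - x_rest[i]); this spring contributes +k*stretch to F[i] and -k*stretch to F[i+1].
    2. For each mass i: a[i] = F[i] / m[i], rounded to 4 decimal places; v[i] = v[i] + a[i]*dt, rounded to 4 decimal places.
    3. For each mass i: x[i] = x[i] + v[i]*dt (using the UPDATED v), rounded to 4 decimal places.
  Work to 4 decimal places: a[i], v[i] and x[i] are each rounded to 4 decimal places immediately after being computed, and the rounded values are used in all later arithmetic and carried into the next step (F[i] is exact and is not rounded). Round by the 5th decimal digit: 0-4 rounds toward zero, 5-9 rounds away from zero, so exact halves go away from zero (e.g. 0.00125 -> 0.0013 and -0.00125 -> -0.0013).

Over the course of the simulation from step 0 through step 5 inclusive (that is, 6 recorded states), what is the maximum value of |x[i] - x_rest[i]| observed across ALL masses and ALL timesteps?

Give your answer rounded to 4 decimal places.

Answer: 3.5585

Derivation:
Step 0: x=[2.0000 9.0000 10.0000] v=[0.0000 0.0000 0.0000]
Step 1: x=[2.7500 7.5000 10.3750] v=[1.5000 -3.0000 0.7500]
Step 2: x=[3.6875 5.5313 10.8907] v=[1.8750 -3.9375 1.0313]
Step 3: x=[4.0860 4.4415 11.2365] v=[0.7969 -2.1797 0.6915]
Step 4: x=[3.5733 4.9616 11.2329] v=[-1.0254 1.0401 -0.0073]
Step 5: x=[2.4077 6.7024 10.9453] v=[-2.3313 3.4816 -0.5752]
Max displacement = 3.5585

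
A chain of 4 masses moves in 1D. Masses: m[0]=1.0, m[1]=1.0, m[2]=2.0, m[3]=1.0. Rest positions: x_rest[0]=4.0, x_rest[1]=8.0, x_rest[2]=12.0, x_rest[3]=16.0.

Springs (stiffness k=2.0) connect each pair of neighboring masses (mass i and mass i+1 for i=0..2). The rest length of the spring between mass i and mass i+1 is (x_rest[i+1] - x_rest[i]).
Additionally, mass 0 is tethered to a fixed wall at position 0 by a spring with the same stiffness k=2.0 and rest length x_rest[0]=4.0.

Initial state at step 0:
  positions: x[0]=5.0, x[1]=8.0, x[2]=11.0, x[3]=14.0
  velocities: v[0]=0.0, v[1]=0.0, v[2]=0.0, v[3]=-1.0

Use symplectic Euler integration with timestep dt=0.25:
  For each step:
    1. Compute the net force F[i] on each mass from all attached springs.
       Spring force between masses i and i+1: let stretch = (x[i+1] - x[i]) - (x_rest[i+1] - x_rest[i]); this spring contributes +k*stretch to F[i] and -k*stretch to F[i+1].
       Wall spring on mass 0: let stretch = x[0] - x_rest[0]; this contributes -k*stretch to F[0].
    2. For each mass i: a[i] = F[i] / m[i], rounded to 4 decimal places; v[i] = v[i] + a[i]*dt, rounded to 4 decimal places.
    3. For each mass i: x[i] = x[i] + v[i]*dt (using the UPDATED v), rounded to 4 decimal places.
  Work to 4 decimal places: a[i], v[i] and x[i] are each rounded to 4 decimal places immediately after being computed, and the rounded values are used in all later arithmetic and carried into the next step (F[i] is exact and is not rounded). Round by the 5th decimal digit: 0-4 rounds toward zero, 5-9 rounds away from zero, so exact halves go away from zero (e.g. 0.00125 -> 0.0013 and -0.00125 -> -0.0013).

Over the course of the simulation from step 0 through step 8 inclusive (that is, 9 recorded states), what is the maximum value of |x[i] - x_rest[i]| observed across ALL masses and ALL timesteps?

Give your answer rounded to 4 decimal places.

Answer: 2.1250

Derivation:
Step 0: x=[5.0000 8.0000 11.0000 14.0000] v=[0.0000 0.0000 0.0000 -1.0000]
Step 1: x=[4.7500 8.0000 11.0000 13.8750] v=[-1.0000 0.0000 0.0000 -0.5000]
Step 2: x=[4.3125 7.9688 10.9922 13.8906] v=[-1.7500 -0.1250 -0.0313 0.0625]
Step 3: x=[3.7930 7.8584 10.9766 14.0439] v=[-2.0781 -0.4415 -0.0626 0.6133]
Step 4: x=[3.3075 7.6296 10.9578 14.3138] v=[-1.9419 -0.9151 -0.0753 1.0797]
Step 5: x=[2.9489 7.2766 10.9407 14.6642] v=[-1.4346 -1.4121 -0.0684 1.4017]
Step 6: x=[2.7626 6.8406 10.9273 15.0492] v=[-0.7452 -1.7439 -0.0536 1.5400]
Step 7: x=[2.7407 6.4057 10.9161 15.4190] v=[-0.0875 -1.7396 -0.0448 1.4791]
Step 8: x=[2.8344 6.0765 10.9044 15.7259] v=[0.3747 -1.3169 -0.0467 1.2277]
Max displacement = 2.1250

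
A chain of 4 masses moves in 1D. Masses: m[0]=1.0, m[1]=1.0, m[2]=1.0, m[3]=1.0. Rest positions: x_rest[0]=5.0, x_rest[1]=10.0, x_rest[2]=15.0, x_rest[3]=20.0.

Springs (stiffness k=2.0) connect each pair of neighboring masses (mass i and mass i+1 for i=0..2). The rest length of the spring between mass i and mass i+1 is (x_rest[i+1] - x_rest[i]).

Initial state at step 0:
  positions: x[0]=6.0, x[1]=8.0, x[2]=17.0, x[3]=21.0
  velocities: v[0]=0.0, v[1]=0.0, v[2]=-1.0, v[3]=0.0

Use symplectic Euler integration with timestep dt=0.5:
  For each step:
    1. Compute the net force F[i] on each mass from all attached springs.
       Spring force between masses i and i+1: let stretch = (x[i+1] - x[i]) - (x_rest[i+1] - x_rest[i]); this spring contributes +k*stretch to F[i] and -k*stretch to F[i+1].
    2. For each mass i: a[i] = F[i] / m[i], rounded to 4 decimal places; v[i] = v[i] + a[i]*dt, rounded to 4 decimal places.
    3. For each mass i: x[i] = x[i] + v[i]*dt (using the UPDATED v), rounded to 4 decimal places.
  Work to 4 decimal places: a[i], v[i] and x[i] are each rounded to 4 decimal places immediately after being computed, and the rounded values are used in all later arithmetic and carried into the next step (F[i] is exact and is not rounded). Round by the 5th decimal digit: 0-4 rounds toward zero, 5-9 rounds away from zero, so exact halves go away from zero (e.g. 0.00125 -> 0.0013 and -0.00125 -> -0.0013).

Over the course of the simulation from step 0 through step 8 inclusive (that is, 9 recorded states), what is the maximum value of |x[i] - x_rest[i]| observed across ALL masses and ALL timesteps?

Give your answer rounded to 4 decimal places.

Answer: 3.4062

Derivation:
Step 0: x=[6.0000 8.0000 17.0000 21.0000] v=[0.0000 0.0000 -1.0000 0.0000]
Step 1: x=[4.5000 11.5000 14.0000 21.5000] v=[-3.0000 7.0000 -6.0000 1.0000]
Step 2: x=[4.0000 12.7500 13.5000 20.7500] v=[-1.0000 2.5000 -1.0000 -1.5000]
Step 3: x=[5.3750 10.0000 16.2500 18.8750] v=[2.7500 -5.5000 5.5000 -3.7500]
Step 4: x=[6.5625 8.0625 17.1875 18.1875] v=[2.3750 -3.8750 1.8750 -1.3750]
Step 5: x=[6.0000 9.9375 14.0625 19.5000] v=[-1.1250 3.7500 -6.2500 2.6250]
Step 6: x=[4.9063 11.9063 11.5938 20.5938] v=[-2.1875 3.9375 -4.9375 2.1875]
Step 7: x=[4.8126 10.2188 13.7813 19.6876] v=[-0.1875 -3.3750 4.3750 -1.8125]
Step 8: x=[4.9220 7.6095 17.1407 18.3282] v=[0.2187 -5.2187 6.7188 -2.7188]
Max displacement = 3.4062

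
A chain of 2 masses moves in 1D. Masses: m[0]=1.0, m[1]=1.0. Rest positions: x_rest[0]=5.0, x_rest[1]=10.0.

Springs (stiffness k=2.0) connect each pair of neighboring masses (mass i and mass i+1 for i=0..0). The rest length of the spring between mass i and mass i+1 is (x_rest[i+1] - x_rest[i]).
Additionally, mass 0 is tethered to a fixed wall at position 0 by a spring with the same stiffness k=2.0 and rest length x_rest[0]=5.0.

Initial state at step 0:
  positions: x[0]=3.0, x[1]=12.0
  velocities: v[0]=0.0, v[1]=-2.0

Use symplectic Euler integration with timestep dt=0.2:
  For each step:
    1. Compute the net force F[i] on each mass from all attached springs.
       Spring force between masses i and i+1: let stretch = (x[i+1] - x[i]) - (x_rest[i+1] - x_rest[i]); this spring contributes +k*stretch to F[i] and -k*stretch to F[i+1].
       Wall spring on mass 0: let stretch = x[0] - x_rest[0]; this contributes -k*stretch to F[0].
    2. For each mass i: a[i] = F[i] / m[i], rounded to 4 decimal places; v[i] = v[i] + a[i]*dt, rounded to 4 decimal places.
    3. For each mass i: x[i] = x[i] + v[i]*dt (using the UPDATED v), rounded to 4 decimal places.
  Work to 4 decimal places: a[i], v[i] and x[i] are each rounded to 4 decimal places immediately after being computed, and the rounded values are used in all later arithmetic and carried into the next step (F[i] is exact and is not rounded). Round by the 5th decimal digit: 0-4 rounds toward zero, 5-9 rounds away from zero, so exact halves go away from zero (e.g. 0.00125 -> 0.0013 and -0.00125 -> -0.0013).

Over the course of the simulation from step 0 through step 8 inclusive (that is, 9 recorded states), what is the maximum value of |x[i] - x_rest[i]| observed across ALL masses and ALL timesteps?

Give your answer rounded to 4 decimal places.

Step 0: x=[3.0000 12.0000] v=[0.0000 -2.0000]
Step 1: x=[3.4800 11.2800] v=[2.4000 -3.6000]
Step 2: x=[4.3056 10.3360] v=[4.1280 -4.7200]
Step 3: x=[5.2692 9.3096] v=[4.8179 -5.1322]
Step 4: x=[6.1345 8.3599] v=[4.3264 -4.7484]
Step 5: x=[6.6871 7.6322] v=[2.7628 -3.6386]
Step 6: x=[6.7803 7.2289] v=[0.4660 -2.0166]
Step 7: x=[6.3670 7.1897] v=[-2.0667 -0.1960]
Step 8: x=[5.5101 7.4847] v=[-4.2844 1.4749]
Max displacement = 2.8103

Answer: 2.8103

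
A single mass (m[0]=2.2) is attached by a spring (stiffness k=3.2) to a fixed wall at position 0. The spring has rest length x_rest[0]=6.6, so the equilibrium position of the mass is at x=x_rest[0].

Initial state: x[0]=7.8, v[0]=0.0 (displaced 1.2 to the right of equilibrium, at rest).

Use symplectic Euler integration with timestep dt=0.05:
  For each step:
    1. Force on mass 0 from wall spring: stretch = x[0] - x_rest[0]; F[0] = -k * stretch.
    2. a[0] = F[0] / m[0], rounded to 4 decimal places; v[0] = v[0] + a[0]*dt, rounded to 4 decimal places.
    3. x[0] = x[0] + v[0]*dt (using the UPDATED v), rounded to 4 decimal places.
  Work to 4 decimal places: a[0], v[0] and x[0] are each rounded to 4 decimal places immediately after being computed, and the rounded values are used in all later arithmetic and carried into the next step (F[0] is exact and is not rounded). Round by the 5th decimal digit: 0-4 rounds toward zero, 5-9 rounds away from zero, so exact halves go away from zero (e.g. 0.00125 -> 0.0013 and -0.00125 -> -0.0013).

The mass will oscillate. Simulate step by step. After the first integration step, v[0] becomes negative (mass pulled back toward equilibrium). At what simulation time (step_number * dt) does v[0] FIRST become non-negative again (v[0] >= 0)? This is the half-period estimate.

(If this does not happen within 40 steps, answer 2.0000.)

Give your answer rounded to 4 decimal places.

Step 0: x=[7.8000] v=[0.0000]
Step 1: x=[7.7956] v=[-0.0873]
Step 2: x=[7.7869] v=[-0.1743]
Step 3: x=[7.7739] v=[-0.2606]
Step 4: x=[7.7566] v=[-0.3460]
Step 5: x=[7.7351] v=[-0.4301]
Step 6: x=[7.7095] v=[-0.5127]
Step 7: x=[7.6798] v=[-0.5934]
Step 8: x=[7.6462] v=[-0.6719]
Step 9: x=[7.6088] v=[-0.7480]
Step 10: x=[7.5677] v=[-0.8214]
Step 11: x=[7.5231] v=[-0.8918]
Step 12: x=[7.4752] v=[-0.9589]
Step 13: x=[7.4241] v=[-1.0226]
Step 14: x=[7.3700] v=[-1.0825]
Step 15: x=[7.3131] v=[-1.1385]
Step 16: x=[7.2536] v=[-1.1904]
Step 17: x=[7.1917] v=[-1.2379]
Step 18: x=[7.1277] v=[-1.2809]
Step 19: x=[7.0617] v=[-1.3193]
Step 20: x=[6.9941] v=[-1.3529]
Step 21: x=[6.9250] v=[-1.3816]
Step 22: x=[6.8547] v=[-1.4052]
Step 23: x=[6.7835] v=[-1.4237]
Step 24: x=[6.7117] v=[-1.4370]
Step 25: x=[6.6394] v=[-1.4451]
Step 26: x=[6.5670] v=[-1.4480]
Step 27: x=[6.4947] v=[-1.4456]
Step 28: x=[6.4228] v=[-1.4379]
Step 29: x=[6.3516] v=[-1.4250]
Step 30: x=[6.2813] v=[-1.4069]
Step 31: x=[6.2121] v=[-1.3837]
Step 32: x=[6.1443] v=[-1.3555]
Step 33: x=[6.0782] v=[-1.3224]
Step 34: x=[6.0140] v=[-1.2845]
Step 35: x=[5.9519] v=[-1.2419]
Step 36: x=[5.8922] v=[-1.1948]
Step 37: x=[5.8350] v=[-1.1433]
Step 38: x=[5.7806] v=[-1.0877]
Step 39: x=[5.7292] v=[-1.0281]
Step 40: x=[5.6810] v=[-0.9648]
v[0] did not become non-negative within 40 steps; using fallback time=2.0000

Answer: 2.0000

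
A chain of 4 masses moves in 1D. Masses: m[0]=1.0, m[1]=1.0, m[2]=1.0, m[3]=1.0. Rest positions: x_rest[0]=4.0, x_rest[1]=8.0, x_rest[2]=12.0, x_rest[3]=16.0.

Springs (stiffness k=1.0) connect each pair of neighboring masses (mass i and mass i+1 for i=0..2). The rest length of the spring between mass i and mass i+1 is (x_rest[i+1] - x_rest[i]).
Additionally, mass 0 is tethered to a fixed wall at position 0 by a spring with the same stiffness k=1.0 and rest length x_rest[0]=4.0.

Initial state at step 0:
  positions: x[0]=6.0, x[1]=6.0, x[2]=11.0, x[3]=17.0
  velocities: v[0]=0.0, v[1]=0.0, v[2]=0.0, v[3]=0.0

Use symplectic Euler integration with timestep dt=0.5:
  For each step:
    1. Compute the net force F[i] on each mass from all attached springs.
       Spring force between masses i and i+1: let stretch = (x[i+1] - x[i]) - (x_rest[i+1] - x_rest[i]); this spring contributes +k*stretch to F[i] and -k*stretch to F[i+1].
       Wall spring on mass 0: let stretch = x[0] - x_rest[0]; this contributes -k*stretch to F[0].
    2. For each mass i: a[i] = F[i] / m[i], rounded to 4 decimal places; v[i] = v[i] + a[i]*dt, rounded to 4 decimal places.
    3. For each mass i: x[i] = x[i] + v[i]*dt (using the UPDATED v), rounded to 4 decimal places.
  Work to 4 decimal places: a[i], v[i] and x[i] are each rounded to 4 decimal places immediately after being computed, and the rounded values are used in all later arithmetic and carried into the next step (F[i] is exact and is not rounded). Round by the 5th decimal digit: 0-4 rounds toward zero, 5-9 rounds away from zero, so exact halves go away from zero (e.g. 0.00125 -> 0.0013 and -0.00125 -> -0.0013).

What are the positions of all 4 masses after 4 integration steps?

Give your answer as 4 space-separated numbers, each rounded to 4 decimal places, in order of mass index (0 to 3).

Step 0: x=[6.0000 6.0000 11.0000 17.0000] v=[0.0000 0.0000 0.0000 0.0000]
Step 1: x=[4.5000 7.2500 11.2500 16.5000] v=[-3.0000 2.5000 0.5000 -1.0000]
Step 2: x=[2.5625 8.8125 11.8125 15.6875] v=[-3.8750 3.1250 1.1250 -1.6250]
Step 3: x=[1.5469 9.5625 12.5938 14.9063] v=[-2.0313 1.5000 1.5625 -1.5625]
Step 4: x=[2.1485 9.0664 13.1954 14.5469] v=[1.2031 -0.9922 1.2031 -0.7188]

Answer: 2.1485 9.0664 13.1954 14.5469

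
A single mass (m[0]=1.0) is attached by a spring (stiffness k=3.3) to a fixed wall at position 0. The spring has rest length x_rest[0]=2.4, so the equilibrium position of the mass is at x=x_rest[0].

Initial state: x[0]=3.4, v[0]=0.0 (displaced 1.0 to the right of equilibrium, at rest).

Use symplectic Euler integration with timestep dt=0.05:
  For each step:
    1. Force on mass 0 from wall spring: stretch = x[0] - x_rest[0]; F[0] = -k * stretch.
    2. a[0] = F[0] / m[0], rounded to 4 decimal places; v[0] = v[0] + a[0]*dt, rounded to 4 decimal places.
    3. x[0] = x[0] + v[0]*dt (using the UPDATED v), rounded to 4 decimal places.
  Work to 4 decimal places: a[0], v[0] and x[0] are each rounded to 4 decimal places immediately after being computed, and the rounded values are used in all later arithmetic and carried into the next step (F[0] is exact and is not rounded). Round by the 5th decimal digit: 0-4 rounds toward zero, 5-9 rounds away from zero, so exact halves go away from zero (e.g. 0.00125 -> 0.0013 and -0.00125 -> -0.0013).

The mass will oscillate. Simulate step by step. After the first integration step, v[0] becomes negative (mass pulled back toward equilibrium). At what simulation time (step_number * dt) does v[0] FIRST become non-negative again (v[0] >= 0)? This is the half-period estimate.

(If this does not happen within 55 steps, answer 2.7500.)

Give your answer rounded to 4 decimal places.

Answer: 1.7500

Derivation:
Step 0: x=[3.4000] v=[0.0000]
Step 1: x=[3.3918] v=[-0.1650]
Step 2: x=[3.3754] v=[-0.3286]
Step 3: x=[3.3509] v=[-0.4895]
Step 4: x=[3.3186] v=[-0.6464]
Step 5: x=[3.2787] v=[-0.7980]
Step 6: x=[3.2316] v=[-0.9430]
Step 7: x=[3.1776] v=[-1.0802]
Step 8: x=[3.1172] v=[-1.2085]
Step 9: x=[3.0509] v=[-1.3268]
Step 10: x=[2.9792] v=[-1.4342]
Step 11: x=[2.9027] v=[-1.5298]
Step 12: x=[2.8221] v=[-1.6127]
Step 13: x=[2.7380] v=[-1.6823]
Step 14: x=[2.6511] v=[-1.7381]
Step 15: x=[2.5621] v=[-1.7795]
Step 16: x=[2.4718] v=[-1.8062]
Step 17: x=[2.3809] v=[-1.8180]
Step 18: x=[2.2902] v=[-1.8149]
Step 19: x=[2.2004] v=[-1.7968]
Step 20: x=[2.1122] v=[-1.7639]
Step 21: x=[2.0264] v=[-1.7164]
Step 22: x=[1.9437] v=[-1.6548]
Step 23: x=[1.8647] v=[-1.5795]
Step 24: x=[1.7901] v=[-1.4912]
Step 25: x=[1.7206] v=[-1.3906]
Step 26: x=[1.6567] v=[-1.2785]
Step 27: x=[1.5989] v=[-1.1559]
Step 28: x=[1.5477] v=[-1.0237]
Step 29: x=[1.5035] v=[-0.8831]
Step 30: x=[1.4667] v=[-0.7352]
Step 31: x=[1.4376] v=[-0.5812]
Step 32: x=[1.4165] v=[-0.4224]
Step 33: x=[1.4035] v=[-0.2601]
Step 34: x=[1.3987] v=[-0.0957]
Step 35: x=[1.4022] v=[0.0695]
First v>=0 after going negative at step 35, time=1.7500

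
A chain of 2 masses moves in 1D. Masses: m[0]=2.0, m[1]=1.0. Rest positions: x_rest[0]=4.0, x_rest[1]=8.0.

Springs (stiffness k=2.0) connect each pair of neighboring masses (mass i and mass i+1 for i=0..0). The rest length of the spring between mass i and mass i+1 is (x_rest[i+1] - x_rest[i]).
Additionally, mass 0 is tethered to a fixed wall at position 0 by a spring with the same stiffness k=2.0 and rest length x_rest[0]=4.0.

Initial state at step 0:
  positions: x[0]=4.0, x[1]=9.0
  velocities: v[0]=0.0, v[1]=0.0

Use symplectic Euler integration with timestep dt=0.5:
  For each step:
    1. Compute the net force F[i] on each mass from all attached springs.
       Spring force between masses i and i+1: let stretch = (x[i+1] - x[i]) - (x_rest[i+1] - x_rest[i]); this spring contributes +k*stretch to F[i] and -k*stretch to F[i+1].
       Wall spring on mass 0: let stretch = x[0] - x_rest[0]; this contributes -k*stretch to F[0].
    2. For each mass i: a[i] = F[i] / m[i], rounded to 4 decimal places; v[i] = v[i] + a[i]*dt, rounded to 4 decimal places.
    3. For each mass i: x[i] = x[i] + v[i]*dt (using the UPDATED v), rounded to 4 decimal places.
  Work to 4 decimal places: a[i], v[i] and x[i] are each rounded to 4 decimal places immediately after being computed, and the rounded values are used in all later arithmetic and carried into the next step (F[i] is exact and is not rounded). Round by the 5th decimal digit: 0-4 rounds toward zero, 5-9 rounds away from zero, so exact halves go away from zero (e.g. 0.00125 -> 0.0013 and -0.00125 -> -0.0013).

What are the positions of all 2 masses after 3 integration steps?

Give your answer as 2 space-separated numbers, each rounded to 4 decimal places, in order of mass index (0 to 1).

Answer: 4.4688 7.5625

Derivation:
Step 0: x=[4.0000 9.0000] v=[0.0000 0.0000]
Step 1: x=[4.2500 8.5000] v=[0.5000 -1.0000]
Step 2: x=[4.5000 7.8750] v=[0.5000 -1.2500]
Step 3: x=[4.4688 7.5625] v=[-0.0625 -0.6250]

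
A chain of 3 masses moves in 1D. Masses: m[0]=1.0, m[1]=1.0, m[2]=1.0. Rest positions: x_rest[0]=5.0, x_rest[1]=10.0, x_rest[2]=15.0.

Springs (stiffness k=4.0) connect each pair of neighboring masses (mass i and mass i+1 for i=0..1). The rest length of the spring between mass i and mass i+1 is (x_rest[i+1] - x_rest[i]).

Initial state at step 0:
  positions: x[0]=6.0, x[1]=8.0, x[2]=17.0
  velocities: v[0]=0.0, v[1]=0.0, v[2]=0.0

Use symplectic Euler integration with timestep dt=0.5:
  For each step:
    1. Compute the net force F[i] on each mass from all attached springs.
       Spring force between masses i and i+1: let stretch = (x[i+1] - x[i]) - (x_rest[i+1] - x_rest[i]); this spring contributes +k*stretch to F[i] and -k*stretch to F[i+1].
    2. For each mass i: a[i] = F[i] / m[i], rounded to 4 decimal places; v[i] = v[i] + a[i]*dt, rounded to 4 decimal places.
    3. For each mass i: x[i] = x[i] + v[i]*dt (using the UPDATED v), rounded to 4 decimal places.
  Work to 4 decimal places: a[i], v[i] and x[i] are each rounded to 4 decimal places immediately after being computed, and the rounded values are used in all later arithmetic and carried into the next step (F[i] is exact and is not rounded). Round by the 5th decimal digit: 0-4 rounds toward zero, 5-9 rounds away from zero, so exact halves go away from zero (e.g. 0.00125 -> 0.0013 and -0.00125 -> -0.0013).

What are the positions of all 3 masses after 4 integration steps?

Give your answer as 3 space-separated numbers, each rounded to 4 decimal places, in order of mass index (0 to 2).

Step 0: x=[6.0000 8.0000 17.0000] v=[0.0000 0.0000 0.0000]
Step 1: x=[3.0000 15.0000 13.0000] v=[-6.0000 14.0000 -8.0000]
Step 2: x=[7.0000 8.0000 16.0000] v=[8.0000 -14.0000 6.0000]
Step 3: x=[7.0000 8.0000 16.0000] v=[0.0000 0.0000 0.0000]
Step 4: x=[3.0000 15.0000 13.0000] v=[-8.0000 14.0000 -6.0000]

Answer: 3.0000 15.0000 13.0000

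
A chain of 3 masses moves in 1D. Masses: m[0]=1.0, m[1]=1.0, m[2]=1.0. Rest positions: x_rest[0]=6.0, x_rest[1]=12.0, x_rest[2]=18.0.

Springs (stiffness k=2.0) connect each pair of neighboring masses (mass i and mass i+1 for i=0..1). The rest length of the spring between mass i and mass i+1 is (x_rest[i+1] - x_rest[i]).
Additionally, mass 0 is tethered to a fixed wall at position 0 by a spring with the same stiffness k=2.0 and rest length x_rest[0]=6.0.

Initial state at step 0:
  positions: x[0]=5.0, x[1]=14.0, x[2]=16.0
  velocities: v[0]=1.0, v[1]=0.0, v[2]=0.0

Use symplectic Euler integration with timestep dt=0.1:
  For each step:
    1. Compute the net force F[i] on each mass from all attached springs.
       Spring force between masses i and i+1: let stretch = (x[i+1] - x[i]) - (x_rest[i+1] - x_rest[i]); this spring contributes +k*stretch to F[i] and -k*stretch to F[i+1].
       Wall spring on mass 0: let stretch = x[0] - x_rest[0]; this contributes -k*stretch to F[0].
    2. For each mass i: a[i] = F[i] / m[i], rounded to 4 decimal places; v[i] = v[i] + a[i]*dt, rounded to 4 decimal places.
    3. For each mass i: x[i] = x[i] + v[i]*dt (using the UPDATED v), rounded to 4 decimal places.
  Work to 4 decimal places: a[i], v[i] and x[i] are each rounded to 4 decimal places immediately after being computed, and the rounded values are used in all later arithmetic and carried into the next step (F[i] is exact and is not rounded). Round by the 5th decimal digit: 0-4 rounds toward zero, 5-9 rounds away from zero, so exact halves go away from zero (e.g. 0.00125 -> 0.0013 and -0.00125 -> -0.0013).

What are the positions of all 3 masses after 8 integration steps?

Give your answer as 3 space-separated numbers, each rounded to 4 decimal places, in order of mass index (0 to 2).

Step 0: x=[5.0000 14.0000 16.0000] v=[1.0000 0.0000 0.0000]
Step 1: x=[5.1800 13.8600 16.0800] v=[1.8000 -1.4000 0.8000]
Step 2: x=[5.4300 13.5908 16.2356] v=[2.5000 -2.6920 1.5560]
Step 3: x=[5.7346 13.2113 16.4583] v=[3.0462 -3.7952 2.2270]
Step 4: x=[6.0741 12.7472 16.7361] v=[3.3946 -4.6411 2.7776]
Step 5: x=[6.4255 12.2294 17.0541] v=[3.5144 -5.1779 3.1798]
Step 6: x=[6.7645 11.6920 17.3956] v=[3.3901 -5.3737 3.4149]
Step 7: x=[7.0668 11.1702 17.7430] v=[3.0227 -5.2185 3.4742]
Step 8: x=[7.3098 10.6977 18.0790] v=[2.4300 -4.7246 3.3596]

Answer: 7.3098 10.6977 18.0790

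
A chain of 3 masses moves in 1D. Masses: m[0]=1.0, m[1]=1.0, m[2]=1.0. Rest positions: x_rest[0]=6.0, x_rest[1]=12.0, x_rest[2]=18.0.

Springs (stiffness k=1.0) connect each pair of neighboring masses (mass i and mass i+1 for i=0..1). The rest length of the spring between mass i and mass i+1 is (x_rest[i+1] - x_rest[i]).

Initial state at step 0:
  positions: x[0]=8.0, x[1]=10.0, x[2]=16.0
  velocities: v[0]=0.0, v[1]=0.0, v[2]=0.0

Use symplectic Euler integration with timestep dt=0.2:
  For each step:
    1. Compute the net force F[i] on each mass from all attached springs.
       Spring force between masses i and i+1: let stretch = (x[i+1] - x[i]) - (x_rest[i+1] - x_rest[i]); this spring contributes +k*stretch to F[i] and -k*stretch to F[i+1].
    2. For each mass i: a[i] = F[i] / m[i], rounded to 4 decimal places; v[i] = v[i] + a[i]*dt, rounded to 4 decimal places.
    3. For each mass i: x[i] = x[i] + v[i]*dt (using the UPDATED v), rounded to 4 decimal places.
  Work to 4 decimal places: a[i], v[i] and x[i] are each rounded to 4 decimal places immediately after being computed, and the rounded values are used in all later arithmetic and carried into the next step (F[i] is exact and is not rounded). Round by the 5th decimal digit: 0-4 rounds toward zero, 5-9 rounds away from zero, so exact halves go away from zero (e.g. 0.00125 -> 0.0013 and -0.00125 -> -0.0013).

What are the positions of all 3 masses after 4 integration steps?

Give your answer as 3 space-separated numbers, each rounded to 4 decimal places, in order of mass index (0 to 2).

Step 0: x=[8.0000 10.0000 16.0000] v=[0.0000 0.0000 0.0000]
Step 1: x=[7.8400 10.1600 16.0000] v=[-0.8000 0.8000 0.0000]
Step 2: x=[7.5328 10.4608 16.0064] v=[-1.5360 1.5040 0.0320]
Step 3: x=[7.1027 10.8663 16.0310] v=[-2.1504 2.0275 0.1229]
Step 4: x=[6.5832 11.3278 16.0890] v=[-2.5977 2.3077 0.2900]

Answer: 6.5832 11.3278 16.0890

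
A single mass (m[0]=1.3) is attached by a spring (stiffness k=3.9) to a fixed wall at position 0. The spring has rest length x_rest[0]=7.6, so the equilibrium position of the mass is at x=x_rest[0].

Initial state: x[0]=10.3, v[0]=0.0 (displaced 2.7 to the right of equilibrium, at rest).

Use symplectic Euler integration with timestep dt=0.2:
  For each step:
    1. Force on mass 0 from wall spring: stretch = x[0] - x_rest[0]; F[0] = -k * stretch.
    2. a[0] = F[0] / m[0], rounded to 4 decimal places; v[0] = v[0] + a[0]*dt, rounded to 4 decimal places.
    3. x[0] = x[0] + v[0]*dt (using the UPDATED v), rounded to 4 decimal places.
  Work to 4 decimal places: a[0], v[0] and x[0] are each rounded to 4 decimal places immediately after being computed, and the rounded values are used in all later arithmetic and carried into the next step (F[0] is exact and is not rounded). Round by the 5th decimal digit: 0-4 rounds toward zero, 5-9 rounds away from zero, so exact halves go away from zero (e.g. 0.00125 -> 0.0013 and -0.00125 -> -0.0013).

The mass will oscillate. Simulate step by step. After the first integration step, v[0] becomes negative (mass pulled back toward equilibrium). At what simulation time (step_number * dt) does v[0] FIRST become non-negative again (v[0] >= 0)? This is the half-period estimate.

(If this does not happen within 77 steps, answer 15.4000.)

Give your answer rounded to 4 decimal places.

Answer: 2.0000

Derivation:
Step 0: x=[10.3000] v=[0.0000]
Step 1: x=[9.9760] v=[-1.6200]
Step 2: x=[9.3669] v=[-3.0456]
Step 3: x=[8.5458] v=[-4.1057]
Step 4: x=[7.6112] v=[-4.6732]
Step 5: x=[6.6752] v=[-4.6799]
Step 6: x=[5.8502] v=[-4.1250]
Step 7: x=[5.2352] v=[-3.0751]
Step 8: x=[4.9040] v=[-1.6562]
Step 9: x=[4.8963] v=[-0.0386]
Step 10: x=[5.2130] v=[1.5836]
First v>=0 after going negative at step 10, time=2.0000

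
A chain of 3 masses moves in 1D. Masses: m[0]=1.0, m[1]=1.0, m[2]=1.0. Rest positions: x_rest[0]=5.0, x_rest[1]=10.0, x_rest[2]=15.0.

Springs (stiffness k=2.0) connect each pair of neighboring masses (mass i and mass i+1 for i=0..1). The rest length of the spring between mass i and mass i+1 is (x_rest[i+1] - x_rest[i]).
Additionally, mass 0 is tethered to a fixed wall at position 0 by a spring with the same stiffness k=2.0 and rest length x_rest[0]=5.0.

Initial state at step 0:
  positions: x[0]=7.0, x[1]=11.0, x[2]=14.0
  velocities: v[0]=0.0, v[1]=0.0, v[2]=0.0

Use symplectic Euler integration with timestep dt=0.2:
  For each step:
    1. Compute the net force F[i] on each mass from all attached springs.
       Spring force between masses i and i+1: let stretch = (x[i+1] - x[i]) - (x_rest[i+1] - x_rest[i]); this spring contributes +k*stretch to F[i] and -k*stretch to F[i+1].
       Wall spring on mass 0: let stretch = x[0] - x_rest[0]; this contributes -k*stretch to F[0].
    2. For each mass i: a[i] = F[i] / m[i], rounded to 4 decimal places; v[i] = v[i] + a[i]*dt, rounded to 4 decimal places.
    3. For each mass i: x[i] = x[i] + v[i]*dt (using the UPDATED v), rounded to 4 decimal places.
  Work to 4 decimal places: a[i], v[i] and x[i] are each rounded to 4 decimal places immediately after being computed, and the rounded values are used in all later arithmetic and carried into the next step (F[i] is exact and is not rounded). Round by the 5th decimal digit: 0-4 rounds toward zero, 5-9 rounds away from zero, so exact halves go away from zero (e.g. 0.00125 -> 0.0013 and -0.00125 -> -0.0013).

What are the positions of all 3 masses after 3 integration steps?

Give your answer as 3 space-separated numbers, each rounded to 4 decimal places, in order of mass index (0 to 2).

Step 0: x=[7.0000 11.0000 14.0000] v=[0.0000 0.0000 0.0000]
Step 1: x=[6.7600 10.9200 14.1600] v=[-1.2000 -0.4000 0.8000]
Step 2: x=[6.3120 10.7664 14.4608] v=[-2.2400 -0.7680 1.5040]
Step 3: x=[5.7154 10.5520 14.8660] v=[-2.9830 -1.0720 2.0262]

Answer: 5.7154 10.5520 14.8660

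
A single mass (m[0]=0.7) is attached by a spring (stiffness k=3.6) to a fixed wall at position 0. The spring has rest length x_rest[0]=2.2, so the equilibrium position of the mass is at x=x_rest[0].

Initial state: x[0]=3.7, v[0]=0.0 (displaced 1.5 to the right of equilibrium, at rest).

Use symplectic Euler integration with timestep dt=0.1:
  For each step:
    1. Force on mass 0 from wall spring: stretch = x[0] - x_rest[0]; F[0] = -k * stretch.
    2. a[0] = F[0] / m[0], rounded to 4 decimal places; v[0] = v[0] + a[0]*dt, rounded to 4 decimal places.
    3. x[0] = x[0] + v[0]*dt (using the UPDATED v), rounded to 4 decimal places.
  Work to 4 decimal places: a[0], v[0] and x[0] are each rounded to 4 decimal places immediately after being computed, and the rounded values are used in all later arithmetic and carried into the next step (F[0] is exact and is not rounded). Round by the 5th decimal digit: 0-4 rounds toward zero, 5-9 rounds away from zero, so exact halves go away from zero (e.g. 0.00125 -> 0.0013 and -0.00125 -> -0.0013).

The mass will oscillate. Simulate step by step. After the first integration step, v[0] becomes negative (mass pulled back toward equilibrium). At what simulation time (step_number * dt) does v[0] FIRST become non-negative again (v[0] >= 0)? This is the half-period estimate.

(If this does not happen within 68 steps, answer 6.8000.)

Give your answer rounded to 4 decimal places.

Step 0: x=[3.7000] v=[0.0000]
Step 1: x=[3.6229] v=[-0.7714]
Step 2: x=[3.4726] v=[-1.5032]
Step 3: x=[3.2568] v=[-2.1577]
Step 4: x=[2.9867] v=[-2.7012]
Step 5: x=[2.6761] v=[-3.1058]
Step 6: x=[2.3410] v=[-3.3507]
Step 7: x=[1.9987] v=[-3.4232]
Step 8: x=[1.6667] v=[-3.3197]
Step 9: x=[1.3622] v=[-3.0454]
Step 10: x=[1.1008] v=[-2.6145]
Step 11: x=[0.8959] v=[-2.0492]
Step 12: x=[0.7581] v=[-1.3785]
Step 13: x=[0.6944] v=[-0.6370]
Step 14: x=[0.7081] v=[0.1373]
First v>=0 after going negative at step 14, time=1.4000

Answer: 1.4000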